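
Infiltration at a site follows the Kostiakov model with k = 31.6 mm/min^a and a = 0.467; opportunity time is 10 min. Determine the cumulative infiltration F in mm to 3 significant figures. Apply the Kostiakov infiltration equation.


Approach: apply the Kostiakov infiltration equation, F = k*t^a.
F = 31.6 * 10^0.467 = 92.6 mm
Therefore the cumulative infiltration F = 92.6 mm.


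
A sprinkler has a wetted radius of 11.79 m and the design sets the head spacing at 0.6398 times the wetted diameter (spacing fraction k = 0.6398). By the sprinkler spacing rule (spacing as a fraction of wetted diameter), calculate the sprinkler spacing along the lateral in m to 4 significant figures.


Approach: apply the sprinkler spacing rule (spacing as a fraction of wetted diameter), S = k*(2*R).
S = 0.6398 * (2 * 11.79) = 15.09 m
Therefore the sprinkler spacing along the lateral = 15.09 m.


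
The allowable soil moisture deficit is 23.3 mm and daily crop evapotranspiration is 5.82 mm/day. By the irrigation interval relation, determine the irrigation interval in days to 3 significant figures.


Approach: apply the irrigation interval relation, interval = SMD / ETc.
interval = 23.3 / 5.82 = 4.00 days
Therefore the irrigation interval = 4.00 days.


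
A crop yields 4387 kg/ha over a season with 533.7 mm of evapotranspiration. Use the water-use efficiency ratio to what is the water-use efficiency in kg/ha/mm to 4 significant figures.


Approach: apply the water-use efficiency ratio, WUE = yield/ET.
WUE = 4387 / 533.7 = 8.220 kg/ha/mm
Therefore the water-use efficiency = 8.220 kg/ha/mm.


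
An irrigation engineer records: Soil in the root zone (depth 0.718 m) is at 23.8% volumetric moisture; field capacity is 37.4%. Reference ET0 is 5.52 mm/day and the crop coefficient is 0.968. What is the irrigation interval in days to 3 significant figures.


Approach: apply soil-water budget scheduling, SMD = (FC-theta)/100*depth*1000; ETc = ET0*Kc; interval = SMD/ETc.
Step 1 — soil moisture deficit:
  SMD = (37.4 - 23.8)/100 * 0.718 * 1000 = 97.648 mm
Step 2 — daily crop ET (ETc = ET0*Kc):
  ETc = 5.52 * 0.968 = 5.3434 mm/day
Step 3 — irrigation interval (SMD/ETc):
  interval = 97.648 / 5.3434 = 18.3 days
Therefore the irrigation interval = 18.3 days.


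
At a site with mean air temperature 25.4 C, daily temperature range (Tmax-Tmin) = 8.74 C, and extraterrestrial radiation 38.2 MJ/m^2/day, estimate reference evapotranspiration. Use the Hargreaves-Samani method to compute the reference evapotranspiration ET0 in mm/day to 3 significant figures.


Approach: apply the Hargreaves-Samani method, ET0 = 0.0023*(Tmean+17.8)*sqrt(Tmax-Tmin)*0.408*Ra.
ET0 = 0.0023*(25.4+17.8)*sqrt(8.74)*0.408*38.2 = 4.58 mm/day
Therefore the reference evapotranspiration ET0 = 4.58 mm/day.


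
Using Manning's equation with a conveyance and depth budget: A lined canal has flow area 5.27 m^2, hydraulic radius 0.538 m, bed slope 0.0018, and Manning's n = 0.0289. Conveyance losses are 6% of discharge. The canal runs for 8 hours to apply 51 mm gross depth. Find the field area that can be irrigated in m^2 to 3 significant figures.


Approach: apply Manning's equation with a conveyance and depth budget, Q = (1/n)*A*R^(2/3)*S^(1/2); Q_field = Q*(1-loss); Area = Q_field*t/(d/1000).
Step 1 — canal discharge (Manning's equation):
  Q = (1/0.0289) * 5.27 * 0.538^(2/3) * 0.0018^(1/2) = 5.1176 m^3/s
Step 2 — delivered flow: Q_field = 5.1176*(1 - 6/100) = 4.8106 m^3/s
Step 3 — volume delivered: V = 4.8106 * 8*3600 = 138550 m^3
Step 4 — area served: A = V / (depth/1000) = 138550 / 0.051 = 2720000 m^2
Therefore the field area that can be irrigated = 2720000 m^2.


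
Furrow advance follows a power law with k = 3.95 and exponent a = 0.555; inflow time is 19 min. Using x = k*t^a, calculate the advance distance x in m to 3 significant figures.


x = 3.95 * 19^0.555 = 20.2 m
Therefore the advance distance x = 20.2 m.


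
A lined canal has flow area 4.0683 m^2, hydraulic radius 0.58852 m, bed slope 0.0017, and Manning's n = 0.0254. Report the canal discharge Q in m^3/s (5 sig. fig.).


Approach: apply Manning's equation, Q = (1/n)*A*R^(2/3)*S^(1/2).
Q = (1/0.0254) * 4.0683 * 0.58852^(2/3) * 0.0017^(1/2) = 4.6378 m^3/s
Therefore the canal discharge Q = 4.6378 m^3/s.


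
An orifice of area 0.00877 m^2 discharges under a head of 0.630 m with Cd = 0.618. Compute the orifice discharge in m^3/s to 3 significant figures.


Approach: apply the orifice equation, Q = Cd*A*sqrt(2*g*h).
Q = 0.618 * 0.00877 * sqrt(2*9.81*0.630) = 0.0191 m^3/s
Therefore the orifice discharge = 0.0191 m^3/s.


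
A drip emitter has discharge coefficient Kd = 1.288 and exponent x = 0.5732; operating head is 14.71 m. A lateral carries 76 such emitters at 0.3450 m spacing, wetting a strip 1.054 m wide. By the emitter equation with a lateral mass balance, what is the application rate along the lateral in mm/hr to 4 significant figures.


Approach: apply the emitter equation with a lateral mass balance, q = Kd*h^x; Q = n*q; rate = Q/(n*spacing*width).
Step 1 — single emitter flow (q = Kd*h^x):
  q = 1.288 * 14.71^0.5732 = 6.01439 L/hr
Step 2 — total lateral flow: Q = 76 * 6.01439 = 457.093 L/hr
Step 3 — wetted area: A = 76 * 0.3450 * 1.054 = 27.6359 m^2
Step 4 — application rate: Q/A = 457.093/27.6359 = 16.54 mm/hr
Therefore the application rate along the lateral = 16.54 mm/hr.


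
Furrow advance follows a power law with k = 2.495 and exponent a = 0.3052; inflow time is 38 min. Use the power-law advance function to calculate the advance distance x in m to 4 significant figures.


Approach: apply the power-law advance function, x = k*t^a.
x = 2.495 * 38^0.3052 = 7.572 m
Therefore the advance distance x = 7.572 m.


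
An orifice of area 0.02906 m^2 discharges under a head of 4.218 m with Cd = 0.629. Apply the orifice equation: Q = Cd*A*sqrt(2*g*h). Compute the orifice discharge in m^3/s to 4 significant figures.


Q = 0.629 * 0.02906 * sqrt(2*9.81*4.218) = 0.1663 m^3/s
Therefore the orifice discharge = 0.1663 m^3/s.


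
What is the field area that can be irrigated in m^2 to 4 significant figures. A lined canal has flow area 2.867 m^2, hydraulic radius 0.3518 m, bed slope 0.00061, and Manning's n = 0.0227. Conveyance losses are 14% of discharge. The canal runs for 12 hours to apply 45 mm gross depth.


Approach: apply Manning's equation with a conveyance and depth budget, Q = (1/n)*A*R^(2/3)*S^(1/2); Q_field = Q*(1-loss); Area = Q_field*t/(d/1000).
Step 1 — canal discharge (Manning's equation):
  Q = (1/0.0227) * 2.867 * 0.3518^(2/3) * 0.00061^(1/2) = 1.55452 m^3/s
Step 2 — delivered flow: Q_field = 1.55452*(1 - 14/100) = 1.33689 m^3/s
Step 3 — volume delivered: V = 1.33689 * 12*3600 = 57753.7 m^3
Step 4 — area served: A = V / (depth/1000) = 57753.7 / 0.045 = 1283000 m^2
Therefore the field area that can be irrigated = 1283000 m^2.


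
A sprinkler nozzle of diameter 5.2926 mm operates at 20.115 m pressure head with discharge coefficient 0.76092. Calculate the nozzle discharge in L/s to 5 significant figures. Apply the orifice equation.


Approach: apply the orifice equation, Q = Cd*A*sqrt(2*g*h), A = pi*(d/2)^2.
A = pi*(5.2926e-3/2)^2 = 2.200027e-05 m^2
Q = 0.76092 * 2.200027e-05 * sqrt(2*9.81*20.115) * 1000 = 0.33257 L/s
Therefore the nozzle discharge = 0.33257 L/s.


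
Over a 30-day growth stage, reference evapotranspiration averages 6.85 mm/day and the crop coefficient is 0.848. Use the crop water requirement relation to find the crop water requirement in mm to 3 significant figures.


Approach: apply the crop water requirement relation, CWR = ET0 * Kc * days.
CWR = 6.85 * 0.848 * 30 = 174 mm
Therefore the crop water requirement = 174 mm.


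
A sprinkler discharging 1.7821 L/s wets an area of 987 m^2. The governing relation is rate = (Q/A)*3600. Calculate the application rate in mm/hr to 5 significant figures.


rate = (1.7821 / 987) * 3600 = 6.5001 mm/hr
Therefore the application rate = 6.5001 mm/hr.


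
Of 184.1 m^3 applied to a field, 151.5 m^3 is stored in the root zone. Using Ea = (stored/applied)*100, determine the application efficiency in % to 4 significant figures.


Ea = (151.5/184.1)*100 = 82.29 %
Therefore the application efficiency = 82.29 %.


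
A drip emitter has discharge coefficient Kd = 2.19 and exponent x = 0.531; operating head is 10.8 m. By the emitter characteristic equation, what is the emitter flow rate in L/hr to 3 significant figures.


Approach: apply the emitter characteristic equation, q = Kd * h^x.
q = 2.19 * 10.8^0.531 = 7.75 L/hr
Therefore the emitter flow rate = 7.75 L/hr.


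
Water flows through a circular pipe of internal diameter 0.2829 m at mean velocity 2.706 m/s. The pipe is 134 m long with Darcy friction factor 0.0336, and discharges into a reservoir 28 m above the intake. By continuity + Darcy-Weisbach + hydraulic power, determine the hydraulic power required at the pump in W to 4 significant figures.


Approach: apply continuity + Darcy-Weisbach + hydraulic power, Q = A*v; hf = f*(L/D)*(v^2/(2g)); H = static + hf; P = rho*g*Q*H.
Step 1 — flow rate (continuity, Q = A*v):
  A = pi*(0.2829/2)^2 = 0.0628573 m^2
  Q = 0.0628573 * 2.706 = 0.170092 m^3/s
Step 2 — friction head loss (Darcy-Weisbach):
  hf = 0.0336 * (134/0.2829) * (2.706^2 / (2*9.81))
  hf = 5.93974 m
Step 3 — total head: H = 28 + 5.93974 = 33.9397 m
Step 4 — hydraulic power (P = rho*g*Q*H):
  P = 1000 * 9.81 * 0.170092 * 33.9397 = 56630 W
Therefore the hydraulic power required at the pump = 56630 W.


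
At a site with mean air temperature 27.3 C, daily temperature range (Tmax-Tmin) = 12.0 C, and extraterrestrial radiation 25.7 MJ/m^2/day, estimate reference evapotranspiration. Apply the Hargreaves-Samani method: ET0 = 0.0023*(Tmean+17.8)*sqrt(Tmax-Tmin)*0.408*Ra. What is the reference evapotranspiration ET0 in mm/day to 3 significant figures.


ET0 = 0.0023*(27.3+17.8)*sqrt(12.0)*0.408*25.7 = 3.77 mm/day
Therefore the reference evapotranspiration ET0 = 3.77 mm/day.


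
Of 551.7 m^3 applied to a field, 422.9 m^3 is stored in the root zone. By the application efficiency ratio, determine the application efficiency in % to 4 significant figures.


Approach: apply the application efficiency ratio, Ea = (stored/applied)*100.
Ea = (422.9/551.7)*100 = 76.65 %
Therefore the application efficiency = 76.65 %.


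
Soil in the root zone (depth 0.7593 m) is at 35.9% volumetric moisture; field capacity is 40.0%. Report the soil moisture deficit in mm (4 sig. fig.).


Approach: apply the soil moisture deficit relation, SMD = (FC - theta)/100 * depth * 1000.
SMD = (40.0 - 35.9)/100 * 0.7593 * 1000 = 31.13 mm
Therefore the soil moisture deficit = 31.13 mm.


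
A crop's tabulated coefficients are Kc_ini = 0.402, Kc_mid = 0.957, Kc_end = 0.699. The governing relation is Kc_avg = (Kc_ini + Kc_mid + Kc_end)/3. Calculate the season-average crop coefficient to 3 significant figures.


Kc_avg = (0.402 + 0.957 + 0.699)/3 = 0.686
Therefore the season-average crop coefficient = 0.686.


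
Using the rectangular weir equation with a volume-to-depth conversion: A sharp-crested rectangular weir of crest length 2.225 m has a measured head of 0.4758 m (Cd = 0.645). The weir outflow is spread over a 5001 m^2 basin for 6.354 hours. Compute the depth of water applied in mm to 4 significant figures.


Approach: apply the rectangular weir equation with a volume-to-depth conversion, Q = (2/3)*Cd*L*sqrt(2g)*H^1.5; d = Q*t/A * 1000.
Step 1 — weir discharge:
  Q = (2/3)*0.645*2.225*sqrt(2*9.81)*0.4758^1.5 = 1.39086 m^3/s
Step 2 — volume: V = 1.39086 * 6.354*3600 = 31815.2 m^3
Step 3 — depth: d = V/A * 1000 = 31815.2/5001 * 1000 = 6362 mm
Therefore the depth of water applied = 6362 mm.


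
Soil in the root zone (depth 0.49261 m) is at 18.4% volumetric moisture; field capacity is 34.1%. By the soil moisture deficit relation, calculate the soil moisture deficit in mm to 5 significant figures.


Approach: apply the soil moisture deficit relation, SMD = (FC - theta)/100 * depth * 1000.
SMD = (34.1 - 18.4)/100 * 0.49261 * 1000 = 77.340 mm
Therefore the soil moisture deficit = 77.340 mm.


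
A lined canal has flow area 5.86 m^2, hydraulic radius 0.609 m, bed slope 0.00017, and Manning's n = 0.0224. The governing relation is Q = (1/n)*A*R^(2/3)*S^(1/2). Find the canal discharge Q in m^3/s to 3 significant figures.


Q = (1/0.0224) * 5.86 * 0.609^(2/3) * 0.00017^(1/2) = 2.45 m^3/s
Therefore the canal discharge Q = 2.45 m^3/s.


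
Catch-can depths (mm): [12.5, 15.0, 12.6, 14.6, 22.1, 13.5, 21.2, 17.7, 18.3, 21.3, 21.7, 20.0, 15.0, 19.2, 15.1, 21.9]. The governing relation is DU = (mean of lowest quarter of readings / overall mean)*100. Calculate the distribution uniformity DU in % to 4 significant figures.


sorted lowest 4 of 16: [12.5, 12.6, 13.5, 14.6] -> mean = 13.3000 mm
overall mean = 17.6062 mm
DU = (13.3000/17.6062)*100 = 75.54 %
Therefore the distribution uniformity DU = 75.54 %.


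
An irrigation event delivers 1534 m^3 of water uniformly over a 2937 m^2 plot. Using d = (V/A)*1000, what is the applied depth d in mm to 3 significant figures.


d = (1534 / 2937) * 1000 = 522 mm
Therefore the applied depth d = 522 mm.


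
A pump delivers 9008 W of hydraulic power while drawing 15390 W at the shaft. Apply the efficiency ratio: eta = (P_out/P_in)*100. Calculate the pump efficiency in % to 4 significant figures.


eta = (9008 / 15390) * 100 = 58.53 %
Therefore the pump efficiency = 58.53 %.


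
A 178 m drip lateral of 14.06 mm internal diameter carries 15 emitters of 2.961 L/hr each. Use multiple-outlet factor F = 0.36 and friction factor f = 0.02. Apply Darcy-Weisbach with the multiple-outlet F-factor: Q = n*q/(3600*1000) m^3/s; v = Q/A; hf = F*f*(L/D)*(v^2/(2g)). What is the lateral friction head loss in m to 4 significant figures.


Q = 15*2.961/(3600*1000) = 1.23375e-05 m^3/s
A = pi*(14.06e-3/2)^2 = 1.55260e-04 m^2, so v = Q/A = 0.0794633 m/s
hf = 0.36*0.02*(178/0.01406)*(0.0794633^2/(2*9.81)) = 0.02934 m
Therefore the lateral friction head loss = 0.02934 m.


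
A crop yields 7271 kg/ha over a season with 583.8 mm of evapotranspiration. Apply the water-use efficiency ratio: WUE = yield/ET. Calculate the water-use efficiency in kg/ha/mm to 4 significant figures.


WUE = 7271 / 583.8 = 12.45 kg/ha/mm
Therefore the water-use efficiency = 12.45 kg/ha/mm.


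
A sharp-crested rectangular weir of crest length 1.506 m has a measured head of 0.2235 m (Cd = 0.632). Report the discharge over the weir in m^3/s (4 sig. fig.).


Approach: apply the rectangular weir equation, Q = (2/3)*Cd*L*sqrt(2g)*H^1.5.
Q = (2/3)*0.632*1.506*sqrt(2*9.81)*0.2235^1.5 = 0.2970 m^3/s
Therefore the discharge over the weir = 0.2970 m^3/s.


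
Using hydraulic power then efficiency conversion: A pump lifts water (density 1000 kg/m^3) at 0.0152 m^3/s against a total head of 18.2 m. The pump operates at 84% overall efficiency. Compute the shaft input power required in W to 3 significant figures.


Approach: apply hydraulic power then efficiency conversion, P = rho*g*Q*H; P_in = P/eta.
Step 1 — hydraulic power (P = rho*g*Q*H):
  P = 1000 * 9.81 * 0.0152 * 18.2 = 2713.8 W
Step 2 — input power: P_in = P/eta = 2713.8 / 0.84 = 3230 W
Therefore the shaft input power required = 3230 W.


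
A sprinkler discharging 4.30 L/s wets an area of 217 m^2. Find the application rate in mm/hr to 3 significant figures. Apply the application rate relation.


Approach: apply the application rate relation, rate = (Q/A)*3600.
rate = (4.30 / 217) * 3600 = 71.3 mm/hr
Therefore the application rate = 71.3 mm/hr.


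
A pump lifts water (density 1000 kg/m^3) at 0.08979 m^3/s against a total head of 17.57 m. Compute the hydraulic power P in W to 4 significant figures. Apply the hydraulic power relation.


Approach: apply the hydraulic power relation, P = rho*g*Q*H.
P = 1000 * 9.81 * 0.08979 * 17.57 = 15480 W
Therefore the hydraulic power P = 15480 W.


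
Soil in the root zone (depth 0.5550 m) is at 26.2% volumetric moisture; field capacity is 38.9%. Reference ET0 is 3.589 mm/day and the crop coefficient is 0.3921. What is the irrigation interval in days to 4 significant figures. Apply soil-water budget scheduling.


Approach: apply soil-water budget scheduling, SMD = (FC-theta)/100*depth*1000; ETc = ET0*Kc; interval = SMD/ETc.
Step 1 — soil moisture deficit:
  SMD = (38.9 - 26.2)/100 * 0.5550 * 1000 = 70.4850 mm
Step 2 — daily crop ET (ETc = ET0*Kc):
  ETc = 3.589 * 0.3921 = 1.40725 mm/day
Step 3 — irrigation interval (SMD/ETc):
  interval = 70.4850 / 1.40725 = 50.09 days
Therefore the irrigation interval = 50.09 days.


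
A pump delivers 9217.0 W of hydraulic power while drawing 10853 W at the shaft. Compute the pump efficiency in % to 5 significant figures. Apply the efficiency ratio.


Approach: apply the efficiency ratio, eta = (P_out/P_in)*100.
eta = (9217.0 / 10853) * 100 = 84.926 %
Therefore the pump efficiency = 84.926 %.


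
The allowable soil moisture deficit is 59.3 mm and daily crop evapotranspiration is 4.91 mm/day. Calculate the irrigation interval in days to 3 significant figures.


Approach: apply the irrigation interval relation, interval = SMD / ETc.
interval = 59.3 / 4.91 = 12.1 days
Therefore the irrigation interval = 12.1 days.


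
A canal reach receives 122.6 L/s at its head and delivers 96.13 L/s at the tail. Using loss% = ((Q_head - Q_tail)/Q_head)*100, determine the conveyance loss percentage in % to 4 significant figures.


loss = ((122.6 - 96.13)/122.6)*100 = 21.59 %
Therefore the conveyance loss percentage = 21.59 %.


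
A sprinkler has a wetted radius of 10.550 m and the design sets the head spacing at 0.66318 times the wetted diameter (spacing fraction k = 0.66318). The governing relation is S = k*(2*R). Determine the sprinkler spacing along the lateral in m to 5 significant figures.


S = 0.66318 * (2 * 10.550) = 13.993 m
Therefore the sprinkler spacing along the lateral = 13.993 m.


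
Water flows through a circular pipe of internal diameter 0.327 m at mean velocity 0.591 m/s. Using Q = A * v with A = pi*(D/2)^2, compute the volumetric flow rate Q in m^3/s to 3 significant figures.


A = pi*(0.327/2)^2 = 0.083982 m^2
Q = 0.083982 * 0.591 = 0.0496 m^3/s
Therefore the volumetric flow rate Q = 0.0496 m^3/s.


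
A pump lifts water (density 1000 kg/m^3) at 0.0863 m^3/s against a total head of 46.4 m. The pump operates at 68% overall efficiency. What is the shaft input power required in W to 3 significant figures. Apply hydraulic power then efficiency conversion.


Approach: apply hydraulic power then efficiency conversion, P = rho*g*Q*H; P_in = P/eta.
Step 1 — hydraulic power (P = rho*g*Q*H):
  P = 1000 * 9.81 * 0.0863 * 46.4 = 39282 W
Step 2 — input power: P_in = P/eta = 39282 / 0.68 = 57800 W
Therefore the shaft input power required = 57800 W.


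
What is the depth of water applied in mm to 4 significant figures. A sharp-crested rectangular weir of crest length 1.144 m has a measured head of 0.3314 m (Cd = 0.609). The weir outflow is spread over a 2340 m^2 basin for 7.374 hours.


Approach: apply the rectangular weir equation with a volume-to-depth conversion, Q = (2/3)*Cd*L*sqrt(2g)*H^1.5; d = Q*t/A * 1000.
Step 1 — weir discharge:
  Q = (2/3)*0.609*1.144*sqrt(2*9.81)*0.3314^1.5 = 0.392492 m^3/s
Step 2 — volume: V = 0.392492 * 7.374*3600 = 10419.2 m^3
Step 3 — depth: d = V/A * 1000 = 10419.2/2340 * 1000 = 4453 mm
Therefore the depth of water applied = 4453 mm.


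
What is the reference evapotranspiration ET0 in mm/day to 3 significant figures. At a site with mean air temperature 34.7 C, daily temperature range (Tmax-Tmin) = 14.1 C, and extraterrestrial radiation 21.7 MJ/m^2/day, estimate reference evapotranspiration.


Approach: apply the Hargreaves-Samani method, ET0 = 0.0023*(Tmean+17.8)*sqrt(Tmax-Tmin)*0.408*Ra.
ET0 = 0.0023*(34.7+17.8)*sqrt(14.1)*0.408*21.7 = 4.01 mm/day
Therefore the reference evapotranspiration ET0 = 4.01 mm/day.


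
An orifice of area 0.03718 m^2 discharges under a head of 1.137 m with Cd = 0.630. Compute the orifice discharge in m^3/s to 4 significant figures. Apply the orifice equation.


Approach: apply the orifice equation, Q = Cd*A*sqrt(2*g*h).
Q = 0.630 * 0.03718 * sqrt(2*9.81*1.137) = 0.1106 m^3/s
Therefore the orifice discharge = 0.1106 m^3/s.


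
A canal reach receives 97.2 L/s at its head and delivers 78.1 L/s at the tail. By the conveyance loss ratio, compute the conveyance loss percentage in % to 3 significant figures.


Approach: apply the conveyance loss ratio, loss% = ((Q_head - Q_tail)/Q_head)*100.
loss = ((97.2 - 78.1)/97.2)*100 = 19.7 %
Therefore the conveyance loss percentage = 19.7 %.


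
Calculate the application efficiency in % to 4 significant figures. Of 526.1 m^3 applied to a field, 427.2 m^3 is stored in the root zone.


Approach: apply the application efficiency ratio, Ea = (stored/applied)*100.
Ea = (427.2/526.1)*100 = 81.20 %
Therefore the application efficiency = 81.20 %.


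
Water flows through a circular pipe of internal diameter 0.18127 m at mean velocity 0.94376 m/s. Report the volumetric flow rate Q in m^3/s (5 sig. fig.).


Approach: apply the continuity equation for pipe flow, Q = A * v with A = pi*(D/2)^2.
A = pi*(0.18127/2)^2 = 0.02580725 m^2
Q = 0.02580725 * 0.94376 = 0.024356 m^3/s
Therefore the volumetric flow rate Q = 0.024356 m^3/s.


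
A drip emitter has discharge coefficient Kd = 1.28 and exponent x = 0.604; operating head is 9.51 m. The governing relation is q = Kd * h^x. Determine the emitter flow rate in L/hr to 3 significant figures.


q = 1.28 * 9.51^0.604 = 4.99 L/hr
Therefore the emitter flow rate = 4.99 L/hr.


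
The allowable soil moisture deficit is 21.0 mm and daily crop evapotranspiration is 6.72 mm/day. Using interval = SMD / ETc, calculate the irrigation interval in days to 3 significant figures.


interval = 21.0 / 6.72 = 3.12 days
Therefore the irrigation interval = 3.12 days.


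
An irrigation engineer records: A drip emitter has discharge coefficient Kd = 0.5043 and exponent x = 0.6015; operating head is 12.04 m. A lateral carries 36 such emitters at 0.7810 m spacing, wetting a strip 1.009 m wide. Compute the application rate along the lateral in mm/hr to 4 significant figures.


Approach: apply the emitter equation with a lateral mass balance, q = Kd*h^x; Q = n*q; rate = Q/(n*spacing*width).
Step 1 — single emitter flow (q = Kd*h^x):
  q = 0.5043 * 12.04^0.6015 = 2.25261 L/hr
Step 2 — total lateral flow: Q = 36 * 2.25261 = 81.0939 L/hr
Step 3 — wetted area: A = 36 * 0.7810 * 1.009 = 28.3690 m^2
Step 4 — application rate: Q/A = 81.0939/28.3690 = 2.859 mm/hr
Therefore the application rate along the lateral = 2.859 mm/hr.


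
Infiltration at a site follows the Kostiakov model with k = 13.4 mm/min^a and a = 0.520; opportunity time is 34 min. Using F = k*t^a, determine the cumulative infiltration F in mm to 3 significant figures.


F = 13.4 * 34^0.520 = 83.8 mm
Therefore the cumulative infiltration F = 83.8 mm.


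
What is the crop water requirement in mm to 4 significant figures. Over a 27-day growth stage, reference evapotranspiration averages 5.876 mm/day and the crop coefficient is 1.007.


Approach: apply the crop water requirement relation, CWR = ET0 * Kc * days.
CWR = 5.876 * 1.007 * 27 = 159.8 mm
Therefore the crop water requirement = 159.8 mm.


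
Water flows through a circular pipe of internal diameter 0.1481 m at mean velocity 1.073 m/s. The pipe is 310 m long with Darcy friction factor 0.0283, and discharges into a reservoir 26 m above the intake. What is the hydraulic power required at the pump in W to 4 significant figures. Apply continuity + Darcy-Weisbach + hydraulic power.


Approach: apply continuity + Darcy-Weisbach + hydraulic power, Q = A*v; hf = f*(L/D)*(v^2/(2g)); H = static + hf; P = rho*g*Q*H.
Step 1 — flow rate (continuity, Q = A*v):
  A = pi*(0.1481/2)^2 = 0.0172266 m^2
  Q = 0.0172266 * 1.073 = 0.0184842 m^3/s
Step 2 — friction head loss (Darcy-Weisbach):
  hf = 0.0283 * (310/0.1481) * (1.073^2 / (2*9.81))
  hf = 3.47611 m
Step 3 — total head: H = 26 + 3.47611 = 29.4761 m
Step 4 — hydraulic power (P = rho*g*Q*H):
  P = 1000 * 9.81 * 0.0184842 * 29.4761 = 5345 W
Therefore the hydraulic power required at the pump = 5345 W.


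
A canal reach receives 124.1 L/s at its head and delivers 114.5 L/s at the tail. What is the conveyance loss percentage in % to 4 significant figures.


Approach: apply the conveyance loss ratio, loss% = ((Q_head - Q_tail)/Q_head)*100.
loss = ((124.1 - 114.5)/124.1)*100 = 7.736 %
Therefore the conveyance loss percentage = 7.736 %.


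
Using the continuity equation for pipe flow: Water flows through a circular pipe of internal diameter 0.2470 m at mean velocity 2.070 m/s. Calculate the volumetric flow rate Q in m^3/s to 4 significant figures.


Approach: apply the continuity equation for pipe flow, Q = A * v with A = pi*(D/2)^2.
A = pi*(0.2470/2)^2 = 0.0479164 m^2
Q = 0.0479164 * 2.070 = 0.09919 m^3/s
Therefore the volumetric flow rate Q = 0.09919 m^3/s.


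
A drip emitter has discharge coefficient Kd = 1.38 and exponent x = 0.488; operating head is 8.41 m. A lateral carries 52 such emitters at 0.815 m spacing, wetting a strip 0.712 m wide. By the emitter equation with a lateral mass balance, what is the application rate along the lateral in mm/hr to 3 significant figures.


Approach: apply the emitter equation with a lateral mass balance, q = Kd*h^x; Q = n*q; rate = Q/(n*spacing*width).
Step 1 — single emitter flow (q = Kd*h^x):
  q = 1.38 * 8.41^0.488 = 3.9010 L/hr
Step 2 — total lateral flow: Q = 52 * 3.9010 = 202.85 L/hr
Step 3 — wetted area: A = 52 * 0.815 * 0.712 = 30.175 m^2
Step 4 — application rate: Q/A = 202.85/30.175 = 6.72 mm/hr
Therefore the application rate along the lateral = 6.72 mm/hr.


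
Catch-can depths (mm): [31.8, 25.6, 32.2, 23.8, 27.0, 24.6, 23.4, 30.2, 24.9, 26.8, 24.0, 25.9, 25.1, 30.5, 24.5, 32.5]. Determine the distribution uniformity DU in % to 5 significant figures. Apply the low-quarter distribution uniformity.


Approach: apply the low-quarter distribution uniformity, DU = (mean of lowest quarter of readings / overall mean)*100.
sorted lowest 4 of 16: [23.4, 23.8, 24.0, 24.5] -> mean = 23.92500 mm
overall mean = 27.05000 mm
DU = (23.92500/27.05000)*100 = 88.447 %
Therefore the distribution uniformity DU = 88.447 %.


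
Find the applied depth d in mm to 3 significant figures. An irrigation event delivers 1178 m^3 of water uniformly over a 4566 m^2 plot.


Approach: apply depth from volume over area, d = (V/A)*1000.
d = (1178 / 4566) * 1000 = 258 mm
Therefore the applied depth d = 258 mm.


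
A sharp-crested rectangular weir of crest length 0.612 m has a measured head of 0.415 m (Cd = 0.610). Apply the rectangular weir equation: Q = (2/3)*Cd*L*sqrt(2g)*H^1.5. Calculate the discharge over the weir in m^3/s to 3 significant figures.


Q = (2/3)*0.610*0.612*sqrt(2*9.81)*0.415^1.5 = 0.295 m^3/s
Therefore the discharge over the weir = 0.295 m^3/s.


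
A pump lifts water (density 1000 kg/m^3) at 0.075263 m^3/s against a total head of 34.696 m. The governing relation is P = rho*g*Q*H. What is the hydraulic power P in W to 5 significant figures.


P = 1000 * 9.81 * 0.075263 * 34.696 = 25617 W
Therefore the hydraulic power P = 25617 W.


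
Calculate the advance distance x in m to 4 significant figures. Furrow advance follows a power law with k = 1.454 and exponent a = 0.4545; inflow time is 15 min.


Approach: apply the power-law advance function, x = k*t^a.
x = 1.454 * 15^0.4545 = 4.978 m
Therefore the advance distance x = 4.978 m.


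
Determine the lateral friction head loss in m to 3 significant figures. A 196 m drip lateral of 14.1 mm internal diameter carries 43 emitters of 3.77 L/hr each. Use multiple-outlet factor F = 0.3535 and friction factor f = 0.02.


Approach: apply Darcy-Weisbach with the multiple-outlet F-factor, Q = n*q/(3600*1000) m^3/s; v = Q/A; hf = F*f*(L/D)*(v^2/(2g)).
Q = 43*3.77/(3600*1000) = 4.5031e-05 m^3/s
A = pi*(14.1e-3/2)^2 = 1.5615e-04 m^2, so v = Q/A = 0.28839 m/s
hf = 0.3535*0.02*(196/0.0141)*(0.28839^2/(2*9.81)) = 0.417 m
Therefore the lateral friction head loss = 0.417 m.


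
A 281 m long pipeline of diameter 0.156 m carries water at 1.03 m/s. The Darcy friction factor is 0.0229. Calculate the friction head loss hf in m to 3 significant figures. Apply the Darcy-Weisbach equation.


Approach: apply the Darcy-Weisbach equation, hf = f*(L/D)*(v^2/(2g)).
hf = 0.0229 * (281/0.156) * (1.03^2 / (2*9.81))
hf = 2.23 m
Therefore the friction head loss hf = 2.23 m.


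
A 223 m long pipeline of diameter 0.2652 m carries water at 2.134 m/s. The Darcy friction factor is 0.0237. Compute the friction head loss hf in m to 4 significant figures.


Approach: apply the Darcy-Weisbach equation, hf = f*(L/D)*(v^2/(2g)).
hf = 0.0237 * (223/0.2652) * (2.134^2 / (2*9.81))
hf = 4.626 m
Therefore the friction head loss hf = 4.626 m.


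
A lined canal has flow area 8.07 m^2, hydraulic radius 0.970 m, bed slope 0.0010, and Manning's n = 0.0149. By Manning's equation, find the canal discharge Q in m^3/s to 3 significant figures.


Approach: apply Manning's equation, Q = (1/n)*A*R^(2/3)*S^(1/2).
Q = (1/0.0149) * 8.07 * 0.970^(2/3) * 0.0010^(1/2) = 16.8 m^3/s
Therefore the canal discharge Q = 16.8 m^3/s.


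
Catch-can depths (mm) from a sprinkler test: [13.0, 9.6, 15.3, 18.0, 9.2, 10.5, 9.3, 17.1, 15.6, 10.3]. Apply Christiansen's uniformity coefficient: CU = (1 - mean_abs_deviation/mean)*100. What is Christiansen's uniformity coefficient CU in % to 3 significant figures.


mean = 12.790 mm
mean |d_i - mean| = 3.0100 mm
CU = (1 - 3.0100/12.790)*100 = 76.5 %
Therefore Christiansen's uniformity coefficient CU = 76.5 %.


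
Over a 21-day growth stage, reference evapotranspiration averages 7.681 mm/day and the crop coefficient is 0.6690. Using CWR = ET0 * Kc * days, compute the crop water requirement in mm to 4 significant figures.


CWR = 7.681 * 0.6690 * 21 = 107.9 mm
Therefore the crop water requirement = 107.9 mm.


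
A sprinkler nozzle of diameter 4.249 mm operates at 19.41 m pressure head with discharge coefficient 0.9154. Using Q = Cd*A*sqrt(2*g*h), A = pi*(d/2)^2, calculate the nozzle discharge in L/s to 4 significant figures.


A = pi*(4.249e-3/2)^2 = 1.41796e-05 m^2
Q = 0.9154 * 1.41796e-05 * sqrt(2*9.81*19.41) * 1000 = 0.2533 L/s
Therefore the nozzle discharge = 0.2533 L/s.


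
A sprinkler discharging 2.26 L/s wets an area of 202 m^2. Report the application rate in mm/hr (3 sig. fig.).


Approach: apply the application rate relation, rate = (Q/A)*3600.
rate = (2.26 / 202) * 3600 = 40.3 mm/hr
Therefore the application rate = 40.3 mm/hr.


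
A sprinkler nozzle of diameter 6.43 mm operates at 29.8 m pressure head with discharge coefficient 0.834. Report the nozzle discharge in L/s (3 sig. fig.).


Approach: apply the orifice equation, Q = Cd*A*sqrt(2*g*h), A = pi*(d/2)^2.
A = pi*(6.43e-3/2)^2 = 3.2472e-05 m^2
Q = 0.834 * 3.2472e-05 * sqrt(2*9.81*29.8) * 1000 = 0.655 L/s
Therefore the nozzle discharge = 0.655 L/s.


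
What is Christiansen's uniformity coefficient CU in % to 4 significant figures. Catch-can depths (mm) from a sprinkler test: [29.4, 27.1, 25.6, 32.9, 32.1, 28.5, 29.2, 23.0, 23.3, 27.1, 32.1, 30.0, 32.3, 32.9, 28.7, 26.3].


Approach: apply Christiansen's uniformity coefficient, CU = (1 - mean_abs_deviation/mean)*100.
mean = 28.7812 mm
mean |d_i - mean| = 2.58125 mm
CU = (1 - 2.58125/28.7812)*100 = 91.03 %
Therefore Christiansen's uniformity coefficient CU = 91.03 %.


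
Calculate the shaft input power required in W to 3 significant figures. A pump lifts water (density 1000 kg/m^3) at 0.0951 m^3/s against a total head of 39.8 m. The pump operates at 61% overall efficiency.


Approach: apply hydraulic power then efficiency conversion, P = rho*g*Q*H; P_in = P/eta.
Step 1 — hydraulic power (P = rho*g*Q*H):
  P = 1000 * 9.81 * 0.0951 * 39.8 = 37131 W
Step 2 — input power: P_in = P/eta = 37131 / 0.61 = 60900 W
Therefore the shaft input power required = 60900 W.


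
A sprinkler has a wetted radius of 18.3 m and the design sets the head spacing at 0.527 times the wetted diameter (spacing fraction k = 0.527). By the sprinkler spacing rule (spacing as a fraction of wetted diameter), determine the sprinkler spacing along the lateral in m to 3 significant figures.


Approach: apply the sprinkler spacing rule (spacing as a fraction of wetted diameter), S = k*(2*R).
S = 0.527 * (2 * 18.3) = 19.3 m
Therefore the sprinkler spacing along the lateral = 19.3 m.


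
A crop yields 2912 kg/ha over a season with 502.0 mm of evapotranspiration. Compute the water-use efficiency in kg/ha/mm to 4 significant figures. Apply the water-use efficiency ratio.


Approach: apply the water-use efficiency ratio, WUE = yield/ET.
WUE = 2912 / 502.0 = 5.801 kg/ha/mm
Therefore the water-use efficiency = 5.801 kg/ha/mm.


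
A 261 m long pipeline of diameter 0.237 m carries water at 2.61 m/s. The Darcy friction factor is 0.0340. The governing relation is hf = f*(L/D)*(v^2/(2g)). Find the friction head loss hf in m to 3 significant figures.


hf = 0.0340 * (261/0.237) * (2.61^2 / (2*9.81))
hf = 13.0 m
Therefore the friction head loss hf = 13.0 m.


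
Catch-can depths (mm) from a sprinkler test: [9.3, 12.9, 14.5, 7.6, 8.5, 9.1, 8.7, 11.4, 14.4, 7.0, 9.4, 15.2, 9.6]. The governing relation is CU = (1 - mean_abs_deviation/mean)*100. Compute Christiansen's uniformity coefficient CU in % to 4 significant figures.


mean = 10.5846 mm
mean |d_i - mean| = 2.38107 mm
CU = (1 - 2.38107/10.5846)*100 = 77.50 %
Therefore Christiansen's uniformity coefficient CU = 77.50 %.


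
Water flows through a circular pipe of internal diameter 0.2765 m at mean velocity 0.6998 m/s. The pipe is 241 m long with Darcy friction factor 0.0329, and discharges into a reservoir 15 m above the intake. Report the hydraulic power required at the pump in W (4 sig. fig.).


Approach: apply continuity + Darcy-Weisbach + hydraulic power, Q = A*v; hf = f*(L/D)*(v^2/(2g)); H = static + hf; P = rho*g*Q*H.
Step 1 — flow rate (continuity, Q = A*v):
  A = pi*(0.2765/2)^2 = 0.0600455 m^2
  Q = 0.0600455 * 0.6998 = 0.0420198 m^3/s
Step 2 — friction head loss (Darcy-Weisbach):
  hf = 0.0329 * (241/0.2765) * (0.6998^2 / (2*9.81))
  hf = 0.715759 m
Step 3 — total head: H = 15 + 0.715759 = 15.7158 m
Step 4 — hydraulic power (P = rho*g*Q*H):
  P = 1000 * 9.81 * 0.0420198 * 15.7158 = 6478 W
Therefore the hydraulic power required at the pump = 6478 W.


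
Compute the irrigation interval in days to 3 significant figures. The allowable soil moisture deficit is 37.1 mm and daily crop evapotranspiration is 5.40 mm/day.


Approach: apply the irrigation interval relation, interval = SMD / ETc.
interval = 37.1 / 5.40 = 6.87 days
Therefore the irrigation interval = 6.87 days.


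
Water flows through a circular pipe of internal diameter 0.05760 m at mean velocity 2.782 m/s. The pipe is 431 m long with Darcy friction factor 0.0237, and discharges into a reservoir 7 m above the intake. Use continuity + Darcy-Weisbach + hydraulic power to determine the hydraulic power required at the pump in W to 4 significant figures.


Approach: apply continuity + Darcy-Weisbach + hydraulic power, Q = A*v; hf = f*(L/D)*(v^2/(2g)); H = static + hf; P = rho*g*Q*H.
Step 1 — flow rate (continuity, Q = A*v):
  A = pi*(0.05760/2)^2 = 0.00260576 m^2
  Q = 0.00260576 * 2.782 = 0.00724923 m^3/s
Step 2 — friction head loss (Darcy-Weisbach):
  hf = 0.0237 * (431/0.05760) * (2.782^2 / (2*9.81))
  hf = 69.9549 m
Step 3 — total head: H = 7 + 69.9549 = 76.9549 m
Step 4 — hydraulic power (P = rho*g*Q*H):
  P = 1000 * 9.81 * 0.00724923 * 76.9549 = 5473 W
Therefore the hydraulic power required at the pump = 5473 W.


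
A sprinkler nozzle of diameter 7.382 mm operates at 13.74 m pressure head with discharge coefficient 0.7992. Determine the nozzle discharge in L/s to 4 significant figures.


Approach: apply the orifice equation, Q = Cd*A*sqrt(2*g*h), A = pi*(d/2)^2.
A = pi*(7.382e-3/2)^2 = 4.27994e-05 m^2
Q = 0.7992 * 4.27994e-05 * sqrt(2*9.81*13.74) * 1000 = 0.5616 L/s
Therefore the nozzle discharge = 0.5616 L/s.


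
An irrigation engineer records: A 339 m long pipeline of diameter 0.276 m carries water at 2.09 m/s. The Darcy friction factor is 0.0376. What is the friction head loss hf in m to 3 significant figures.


Approach: apply the Darcy-Weisbach equation, hf = f*(L/D)*(v^2/(2g)).
hf = 0.0376 * (339/0.276) * (2.09^2 / (2*9.81))
hf = 10.3 m
Therefore the friction head loss hf = 10.3 m.


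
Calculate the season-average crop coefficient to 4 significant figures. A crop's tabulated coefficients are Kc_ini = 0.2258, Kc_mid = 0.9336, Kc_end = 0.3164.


Approach: apply a simple seasonal average, Kc_avg = (Kc_ini + Kc_mid + Kc_end)/3.
Kc_avg = (0.2258 + 0.9336 + 0.3164)/3 = 0.4919
Therefore the season-average crop coefficient = 0.4919.


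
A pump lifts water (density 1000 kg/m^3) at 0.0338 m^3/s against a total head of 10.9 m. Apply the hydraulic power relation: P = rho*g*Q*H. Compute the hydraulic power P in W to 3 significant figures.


P = 1000 * 9.81 * 0.0338 * 10.9 = 3610 W
Therefore the hydraulic power P = 3610 W.


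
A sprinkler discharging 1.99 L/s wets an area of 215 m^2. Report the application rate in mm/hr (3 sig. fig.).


Approach: apply the application rate relation, rate = (Q/A)*3600.
rate = (1.99 / 215) * 3600 = 33.3 mm/hr
Therefore the application rate = 33.3 mm/hr.


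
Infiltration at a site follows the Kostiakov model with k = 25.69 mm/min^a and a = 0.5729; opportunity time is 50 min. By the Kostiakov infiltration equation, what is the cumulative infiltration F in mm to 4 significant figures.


Approach: apply the Kostiakov infiltration equation, F = k*t^a.
F = 25.69 * 50^0.5729 = 241.6 mm
Therefore the cumulative infiltration F = 241.6 mm.


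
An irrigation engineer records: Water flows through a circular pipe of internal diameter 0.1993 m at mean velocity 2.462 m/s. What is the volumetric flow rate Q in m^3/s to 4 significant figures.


Approach: apply the continuity equation for pipe flow, Q = A * v with A = pi*(D/2)^2.
A = pi*(0.1993/2)^2 = 0.0311964 m^2
Q = 0.0311964 * 2.462 = 0.07681 m^3/s
Therefore the volumetric flow rate Q = 0.07681 m^3/s.


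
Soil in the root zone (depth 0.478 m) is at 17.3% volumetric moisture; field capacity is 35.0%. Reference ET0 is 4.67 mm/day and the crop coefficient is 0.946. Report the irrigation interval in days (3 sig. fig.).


Approach: apply soil-water budget scheduling, SMD = (FC-theta)/100*depth*1000; ETc = ET0*Kc; interval = SMD/ETc.
Step 1 — soil moisture deficit:
  SMD = (35.0 - 17.3)/100 * 0.478 * 1000 = 84.606 mm
Step 2 — daily crop ET (ETc = ET0*Kc):
  ETc = 4.67 * 0.946 = 4.4178 mm/day
Step 3 — irrigation interval (SMD/ETc):
  interval = 84.606 / 4.4178 = 19.2 days
Therefore the irrigation interval = 19.2 days.


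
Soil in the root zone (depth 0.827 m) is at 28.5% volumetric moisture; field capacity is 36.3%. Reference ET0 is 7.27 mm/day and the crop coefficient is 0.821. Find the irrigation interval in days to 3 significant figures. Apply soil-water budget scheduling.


Approach: apply soil-water budget scheduling, SMD = (FC-theta)/100*depth*1000; ETc = ET0*Kc; interval = SMD/ETc.
Step 1 — soil moisture deficit:
  SMD = (36.3 - 28.5)/100 * 0.827 * 1000 = 64.506 mm
Step 2 — daily crop ET (ETc = ET0*Kc):
  ETc = 7.27 * 0.821 = 5.9687 mm/day
Step 3 — irrigation interval (SMD/ETc):
  interval = 64.506 / 5.9687 = 10.8 days
Therefore the irrigation interval = 10.8 days.


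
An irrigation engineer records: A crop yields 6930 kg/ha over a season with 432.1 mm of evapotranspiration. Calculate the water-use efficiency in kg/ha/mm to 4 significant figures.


Approach: apply the water-use efficiency ratio, WUE = yield/ET.
WUE = 6930 / 432.1 = 16.04 kg/ha/mm
Therefore the water-use efficiency = 16.04 kg/ha/mm.
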